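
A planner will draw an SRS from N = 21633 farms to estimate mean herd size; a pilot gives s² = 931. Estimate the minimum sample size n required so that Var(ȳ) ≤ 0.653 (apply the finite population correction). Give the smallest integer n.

Without fpc, n₀ = s²/D = 931/0.653 = 1425.7274.
With fpc, (1 − n/N)·s²/n ≤ D requires n ≥ n₀/(1 + n₀/N) = 1425.7274/(1 + 1425.7274/21633) = 1337.5743.
Rounding up, n = 1338.

1338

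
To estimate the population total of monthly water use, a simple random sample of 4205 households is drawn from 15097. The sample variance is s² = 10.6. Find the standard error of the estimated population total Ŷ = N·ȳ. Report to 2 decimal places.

Var(Ŷ) = N²·Var(ȳ) = N²·(1 − n/N)·s²/n.
f = 4205/15097 = 0.27853216; Var(ȳ) = 0.72146784·10.6/4205 = 0.0018186823.
Var(Ŷ) = 15097² · 0.0018186823 = 414512.99.
SE(Ŷ) = √(414512.99) = 643.83.

643.83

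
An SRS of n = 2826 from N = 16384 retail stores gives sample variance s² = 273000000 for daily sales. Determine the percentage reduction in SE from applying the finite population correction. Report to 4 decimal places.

f = n/N = 2826/16384 = 0.17248535.
SE_no-fpc = √(s²/n) = 310.81019; SE_fpc = √((1−f)s²/n) = 282.73729.
Ratio = √(1−f) = 0.90967832. Reduction = 100·(1 − 0.90967832) = 9.0322%.

9.0322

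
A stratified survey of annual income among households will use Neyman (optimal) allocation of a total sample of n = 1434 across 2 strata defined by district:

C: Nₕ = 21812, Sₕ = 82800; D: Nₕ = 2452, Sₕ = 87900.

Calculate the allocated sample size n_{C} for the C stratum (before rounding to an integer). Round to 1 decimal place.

Neyman allocation: nₕ = n·NₕSₕ / Σⱼ NⱼSⱼ.
Σ NⱼSⱼ = 21812·82800 + 2452·87900 = 2.0215644 × 10^9.
n_{C} = 1434·21812·82800 / (2.0215644 × 10^9) = 1281.1.

1281.1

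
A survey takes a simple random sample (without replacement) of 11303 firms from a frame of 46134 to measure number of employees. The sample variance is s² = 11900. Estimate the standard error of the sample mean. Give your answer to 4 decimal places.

0.8916

Under SRS without replacement, Var(ȳ) = (1 − f)·s²/n with f = n/N = 11303/46134 = 0.24500368.
Var(ȳ) = (1 − 0.24500368)·11900/11303 = 0.75499632·1.0528178 = 0.79487359.
SE(ȳ) = √(0.79487359) = 0.8916.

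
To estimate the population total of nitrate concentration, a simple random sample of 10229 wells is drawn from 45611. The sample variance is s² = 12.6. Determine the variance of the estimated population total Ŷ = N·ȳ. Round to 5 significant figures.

Var(Ŷ) = N²·Var(ȳ) = N²·(1 − n/N)·s²/n.
f = 10229/45611 = 0.22426608; Var(ȳ) = 0.77573392·12.6/10229 = 9.5554281 × 10^-4.
Var(Ŷ) = 45611² · (9.5554281 × 10^-4) = 1.9878762 × 10^6.

1.9879 × 10^6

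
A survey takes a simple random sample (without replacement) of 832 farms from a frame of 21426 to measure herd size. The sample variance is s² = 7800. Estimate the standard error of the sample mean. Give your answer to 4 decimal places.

3.0018

Under SRS without replacement, Var(ȳ) = (1 − f)·s²/n with f = n/N = 832/21426 = 0.03883133.
Var(ȳ) = (1 − 0.03883133)·7800/832 = 0.96116867·9.375 = 9.0109563.
SE(ȳ) = √(9.0109563) = 3.0018.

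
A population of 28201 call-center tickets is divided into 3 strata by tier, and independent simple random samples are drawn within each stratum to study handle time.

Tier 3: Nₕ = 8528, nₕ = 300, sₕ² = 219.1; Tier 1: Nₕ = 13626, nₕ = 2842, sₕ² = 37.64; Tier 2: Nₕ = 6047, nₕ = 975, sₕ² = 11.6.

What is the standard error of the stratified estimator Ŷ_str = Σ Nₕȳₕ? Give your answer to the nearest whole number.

7318

Var(Ŷ_str) = Σₕ Nₕ²(1 − fₕ)sₕ²/nₕ.
Tier 3: 8528²·(1 − 300/8528)·219.1/300 = 5.124631 × 10^7.
Tier 1: 13626²·(1 − 2842/13626)·37.64/2842 = 1.9461388 × 10^6.
Tier 2: 6047²·(1 − 975/6047)·11.6/975 = 364898.93.
Sum = 5.3557348 × 10^7.
SE = √(5.3557348 × 10^7) = 7318.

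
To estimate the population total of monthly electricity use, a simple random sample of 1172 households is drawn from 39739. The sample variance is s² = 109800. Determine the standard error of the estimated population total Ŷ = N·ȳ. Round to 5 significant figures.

Var(Ŷ) = N²·Var(ȳ) = N²·(1 − n/N)·s²/n.
f = 1172/39739 = 0.02949244; Var(ȳ) = 0.97050756·109800/1172 = 90.922978.
Var(Ŷ) = 39739² · 90.922978 = 1.4358449 × 10^11.
SE(Ŷ) = √(1.4358449 × 10^11) = 378930.

378930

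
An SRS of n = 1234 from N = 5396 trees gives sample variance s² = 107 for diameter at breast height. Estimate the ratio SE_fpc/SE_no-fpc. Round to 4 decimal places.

f = n/N = 1234/5396 = 0.22868792.
SE_no-fpc = √(s²/n) = 0.29446543; SE_fpc = √((1−f)s²/n) = 0.25861242.
Ratio = √(1−f) = 0.87824375.

0.8782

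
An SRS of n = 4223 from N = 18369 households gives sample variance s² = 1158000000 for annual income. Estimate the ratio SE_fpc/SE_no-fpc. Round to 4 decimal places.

f = n/N = 4223/18369 = 0.22989820.
SE_no-fpc = √(s²/n) = 523.65317; SE_fpc = √((1−f)s²/n) = 459.53417.
Ratio = √(1−f) = 0.87755444.

0.8776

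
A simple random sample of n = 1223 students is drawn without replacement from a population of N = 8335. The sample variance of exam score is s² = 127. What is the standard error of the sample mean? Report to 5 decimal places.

Under SRS without replacement, Var(ȳ) = (1 − f)·s²/n with f = n/N = 1223/8335 = 0.14673065.
Var(ȳ) = (1 − 0.14673065)·127/1223 = 0.85326935·0.10384301 = 0.088606056.
SE(ȳ) = √(0.088606056) = 0.29767.

0.29767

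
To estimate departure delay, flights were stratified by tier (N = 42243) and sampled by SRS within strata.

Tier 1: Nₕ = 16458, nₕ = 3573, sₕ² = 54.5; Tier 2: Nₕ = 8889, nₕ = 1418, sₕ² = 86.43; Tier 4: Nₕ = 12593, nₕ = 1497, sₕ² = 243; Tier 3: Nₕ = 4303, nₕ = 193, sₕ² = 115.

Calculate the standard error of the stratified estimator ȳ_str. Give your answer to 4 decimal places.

0.1507

Var(ȳ_str) = Σₕ Wₕ²(1 − fₕ)sₕ²/nₕ with Wₕ = Nₕ/N, N = 42243.
Tier 1: Wₕ = 0.38960301; term = 0.38960301²·(1 − 0.21709807)·54.5/3573 = 0.0018126563.
Tier 2: Wₕ = 0.21042540; term = 0.21042540²·(1 − 0.15952301)·86.43/1418 = 0.0022683518.
Tier 4: Wₕ = 0.29810856; term = 0.29810856²·(1 − 0.11887557)·243/1497 = 0.012710734.
Tier 3: Wₕ = 0.10186303; term = 0.10186303²·(1 − 0.04485243)·115/193 = 0.0059053303.
Sum = 0.022697072.
SE = √(0.022697072) = 0.1507.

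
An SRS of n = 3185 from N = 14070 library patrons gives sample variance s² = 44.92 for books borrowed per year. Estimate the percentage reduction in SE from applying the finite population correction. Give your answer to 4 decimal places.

f = n/N = 3185/14070 = 0.22636816.
SE_no-fpc = √(s²/n) = 0.11875862; SE_fpc = √((1−f)s²/n) = 0.10445574.
Ratio = √(1−f) = 0.87956344. Reduction = 100·(1 − 0.87956344) = 12.0437%.

12.0437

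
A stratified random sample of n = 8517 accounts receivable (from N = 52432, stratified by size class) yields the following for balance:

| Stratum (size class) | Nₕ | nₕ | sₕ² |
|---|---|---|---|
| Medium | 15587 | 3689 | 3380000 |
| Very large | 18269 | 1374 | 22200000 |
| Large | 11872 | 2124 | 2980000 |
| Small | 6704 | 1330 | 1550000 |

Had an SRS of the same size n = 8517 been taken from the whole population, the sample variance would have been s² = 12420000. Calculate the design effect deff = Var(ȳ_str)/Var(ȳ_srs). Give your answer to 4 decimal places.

1.5967

Var(ȳ_str) = Σ Wₕ²(1−fₕ)sₕ²/nₕ with Wₕ = Nₕ/52432:
  Medium: (15587/52432)²·(1−3689/15587)·3380000/3689 = 61.808997
  Very large: (18269/52432)²·(1−1374/18269)·22200000/1374 = 1814.0379
  Large: (11872/52432)²·(1−2124/11872)·2980000/2124 = 59.062022
  Small: (6704/52432)²·(1−1330/6704)·1550000/1330 = 15.272807
  → Var(ȳ_str) = 1950.1817.
Var(ȳ_srs) = (1 − 8517/52432)·12420000/8517 = 1221.3817.
deff = 1950.1817 / 1221.3817 = 1.5967.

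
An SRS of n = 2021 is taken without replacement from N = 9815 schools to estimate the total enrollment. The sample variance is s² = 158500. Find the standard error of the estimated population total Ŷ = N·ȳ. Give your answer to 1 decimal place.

Var(Ŷ) = N²·Var(ȳ) = N²·(1 − n/N)·s²/n.
f = 2021/9815 = 0.20590932; Var(ȳ) = 0.79409068·158500/2021 = 62.27777.
Var(Ŷ) = 9815² · 62.27777 = 5.9994807 × 10^9.
SE(Ŷ) = √(5.9994807 × 10^9) = 77456.3.

77456.3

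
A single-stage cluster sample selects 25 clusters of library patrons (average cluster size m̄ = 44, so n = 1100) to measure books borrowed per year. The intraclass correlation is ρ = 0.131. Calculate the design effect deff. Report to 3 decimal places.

deff = 1 + (44 − 1)·0.131 = 1 + 5.633 = 6.633.

6.633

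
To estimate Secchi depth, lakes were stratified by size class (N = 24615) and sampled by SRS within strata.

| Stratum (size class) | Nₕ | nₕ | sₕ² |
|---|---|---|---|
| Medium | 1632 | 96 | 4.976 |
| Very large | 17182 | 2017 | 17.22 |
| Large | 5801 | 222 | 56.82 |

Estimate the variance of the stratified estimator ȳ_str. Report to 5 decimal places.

0.01756

Var(ȳ_str) = Σₕ Wₕ²(1 − fₕ)sₕ²/nₕ with Wₕ = Nₕ/N, N = 24615.
Medium: Wₕ = 0.06630104; term = 0.06630104²·(1 − 0.05882353)·4.976/96 = 2.1444742 × 10^-4.
Very large: Wₕ = 0.69802966; term = 0.69802966²·(1 − 0.11739029)·17.22/2017 = 0.0036715014.
Large: Wₕ = 0.23566931; term = 0.23566931²·(1 − 0.03826926)·56.82/222 = 0.013671237.
Sum = 0.017557186.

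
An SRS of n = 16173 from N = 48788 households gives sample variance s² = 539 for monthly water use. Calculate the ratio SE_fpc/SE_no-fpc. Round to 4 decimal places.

0.8176

f = n/N = 16173/48788 = 0.33149545.
SE_no-fpc = √(s²/n) = 0.18255725; SE_fpc = √((1−f)s²/n) = 0.14926269.
Ratio = √(1−f) = 0.81762128.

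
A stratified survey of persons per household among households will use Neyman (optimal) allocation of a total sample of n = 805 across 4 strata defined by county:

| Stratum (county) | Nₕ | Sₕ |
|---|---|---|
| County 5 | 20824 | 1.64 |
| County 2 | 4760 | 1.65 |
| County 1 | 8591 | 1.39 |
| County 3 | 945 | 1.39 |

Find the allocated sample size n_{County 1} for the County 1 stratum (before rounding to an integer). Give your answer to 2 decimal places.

Neyman allocation: nₕ = n·NₕSₕ / Σⱼ NⱼSⱼ.
Σ NⱼSⱼ = 20824·1.64 + 4760·1.65 + 8591·1.39 + 945·1.39 = 55260.4.
n_{County 1} = 805·8591·1.39 / 55260.4 = 173.96.

173.96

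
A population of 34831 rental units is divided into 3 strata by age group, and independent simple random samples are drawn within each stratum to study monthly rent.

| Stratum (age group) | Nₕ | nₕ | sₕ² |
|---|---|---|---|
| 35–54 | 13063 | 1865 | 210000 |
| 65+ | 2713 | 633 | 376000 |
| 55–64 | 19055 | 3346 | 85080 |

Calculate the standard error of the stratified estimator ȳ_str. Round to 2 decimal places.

Var(ȳ_str) = Σₕ Wₕ²(1 − fₕ)sₕ²/nₕ with Wₕ = Nₕ/N, N = 34831.
35–54: Wₕ = 0.37503948; term = 0.37503948²·(1 − 0.14276965)·210000/1865 = 13.576629.
65+: Wₕ = 0.07789039; term = 0.07789039²·(1 − 0.23332105)·376000/633 = 2.7629013.
55–64: Wₕ = 0.54707014; term = 0.54707014²·(1 − 0.17559696)·85080/3346 = 6.2737492.
Sum = 22.61328.
SE = √(22.61328) = 4.76.

4.76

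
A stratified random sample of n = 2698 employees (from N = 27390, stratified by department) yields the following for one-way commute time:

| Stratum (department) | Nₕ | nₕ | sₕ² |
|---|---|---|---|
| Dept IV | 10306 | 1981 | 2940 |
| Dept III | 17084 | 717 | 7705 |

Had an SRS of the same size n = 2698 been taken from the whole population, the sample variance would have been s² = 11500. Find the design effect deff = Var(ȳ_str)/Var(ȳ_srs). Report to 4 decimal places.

Var(ȳ_str) = Σ Wₕ²(1−fₕ)sₕ²/nₕ with Wₕ = Nₕ/27390:
  Dept IV: (10306/27390)²·(1−1981/10306)·2940/1981 = 0.16972787
  Dept III: (17084/27390)²·(1−717/17084)·7705/717 = 4.0052356
  → Var(ȳ_str) = 4.1749635.
Var(ȳ_srs) = (1 − 2698/27390)·11500/2698 = 3.8425553.
deff = 4.1749635 / 3.8425553 = 1.0865.

1.0865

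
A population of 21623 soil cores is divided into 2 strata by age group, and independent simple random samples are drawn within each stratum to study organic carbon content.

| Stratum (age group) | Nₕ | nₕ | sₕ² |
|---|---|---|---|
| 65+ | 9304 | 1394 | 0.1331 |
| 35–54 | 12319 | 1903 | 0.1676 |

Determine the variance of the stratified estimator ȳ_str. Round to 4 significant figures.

Var(ȳ_str) = Σₕ Wₕ²(1 − fₕ)sₕ²/nₕ with Wₕ = Nₕ/N, N = 21623.
65+: Wₕ = 0.43028257; term = 0.43028257²·(1 − 0.14982803)·0.1331/1394 = 1.5028982 × 10^-5.
35–54: Wₕ = 0.56971743; term = 0.56971743²·(1 − 0.15447682)·0.1676/1903 = 2.4170173 × 10^-5.
Sum = 3.9199155 × 10^-5.

3.920 × 10^-5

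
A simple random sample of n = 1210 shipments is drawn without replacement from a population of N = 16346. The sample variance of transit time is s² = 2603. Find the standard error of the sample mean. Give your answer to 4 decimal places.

Under SRS without replacement, Var(ȳ) = (1 − f)·s²/n with f = n/N = 1210/16346 = 0.07402423.
Var(ȳ) = (1 − 0.07402423)·2603/1210 = 0.92597577·2.1512397 = 1.9919958.
SE(ȳ) = √(1.9919958) = 1.4114.

1.4114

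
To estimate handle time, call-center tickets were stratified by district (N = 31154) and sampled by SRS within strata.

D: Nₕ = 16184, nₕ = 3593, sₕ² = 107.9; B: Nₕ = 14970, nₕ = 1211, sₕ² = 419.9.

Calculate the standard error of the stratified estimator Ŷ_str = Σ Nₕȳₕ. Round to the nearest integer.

8806

Var(Ŷ_str) = Σₕ Nₕ²(1 − fₕ)sₕ²/nₕ.
D: 16184²·(1 − 3593/16184)·107.9/3593 = 6.1194208 × 10^6.
B: 14970²·(1 − 1211/14970)·419.9/1211 = 7.1418447 × 10^7.
Sum = 7.7537868 × 10^7.
SE = √(7.7537868 × 10^7) = 8806.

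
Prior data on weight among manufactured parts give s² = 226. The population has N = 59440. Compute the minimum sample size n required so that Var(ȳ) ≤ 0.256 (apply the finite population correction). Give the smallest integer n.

870

Without fpc, n₀ = s²/D = 226/0.256 = 882.8125.
With fpc, (1 − n/N)·s²/n ≤ D requires n ≥ n₀/(1 + n₀/N) = 882.8125/(1 + 882.8125/59440) = 869.8927.
Rounding up, n = 870.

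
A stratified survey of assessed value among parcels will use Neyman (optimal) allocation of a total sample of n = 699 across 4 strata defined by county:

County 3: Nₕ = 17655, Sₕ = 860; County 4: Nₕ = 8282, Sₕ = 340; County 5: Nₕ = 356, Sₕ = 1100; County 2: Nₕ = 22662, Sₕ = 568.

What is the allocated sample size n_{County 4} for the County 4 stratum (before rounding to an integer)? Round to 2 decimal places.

62.96

Neyman allocation: nₕ = n·NₕSₕ / Σⱼ NⱼSⱼ.
Σ NⱼSⱼ = 17655·860 + 8282·340 + 356·1100 + 22662·568 = 3.1262796 × 10^7.
n_{County 4} = 699·8282·340 / (3.1262796 × 10^7) = 62.96.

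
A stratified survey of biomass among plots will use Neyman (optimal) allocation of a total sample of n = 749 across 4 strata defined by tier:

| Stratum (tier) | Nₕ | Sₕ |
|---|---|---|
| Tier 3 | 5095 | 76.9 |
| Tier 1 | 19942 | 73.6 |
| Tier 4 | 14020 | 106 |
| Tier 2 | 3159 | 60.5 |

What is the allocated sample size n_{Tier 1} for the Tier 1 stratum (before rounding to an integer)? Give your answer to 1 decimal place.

310.8

Neyman allocation: nₕ = n·NₕSₕ / Σⱼ NⱼSⱼ.
Σ NⱼSⱼ = 5095·76.9 + 19942·73.6 + 14020·106 + 3159·60.5 = 3.5367762 × 10^6.
n_{Tier 1} = 749·19942·73.6 / (3.5367762 × 10^6) = 310.8.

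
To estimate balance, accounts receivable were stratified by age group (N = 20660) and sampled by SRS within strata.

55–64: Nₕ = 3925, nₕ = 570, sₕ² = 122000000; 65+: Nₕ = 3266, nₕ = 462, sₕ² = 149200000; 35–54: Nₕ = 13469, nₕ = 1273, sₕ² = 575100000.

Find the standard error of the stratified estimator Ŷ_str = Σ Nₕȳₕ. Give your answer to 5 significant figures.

8.9435 × 10^6

Var(Ŷ_str) = Σₕ Nₕ²(1 − fₕ)sₕ²/nₕ.
55–64: 3925²·(1 − 570/3925)·122000000/570 = 2.8184943 × 10^12.
65+: 3266²·(1 − 462/3266)·149200000/462 = 2.9574747 × 10^12.
35–54: 13469²·(1 − 1273/13469)·575100000/1273 = 7.4210906 × 10^13.
Sum = 7.9986875 × 10^13.
SE = √(7.9986875 × 10^13) = 8.9435 × 10^6.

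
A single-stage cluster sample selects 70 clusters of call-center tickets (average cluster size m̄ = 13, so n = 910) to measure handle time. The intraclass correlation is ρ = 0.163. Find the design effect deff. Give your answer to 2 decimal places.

2.96

deff = 1 + (13 − 1)·0.163 = 1 + 1.956 = 2.956.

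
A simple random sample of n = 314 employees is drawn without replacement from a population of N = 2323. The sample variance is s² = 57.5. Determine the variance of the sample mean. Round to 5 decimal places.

Under SRS without replacement, Var(ȳ) = (1 − f)·s²/n with f = n/N = 314/2323 = 0.13517004.
Var(ȳ) = (1 − 0.13517004)·57.5/314 = 0.86482996·0.18312102 = 0.15836854.

0.15837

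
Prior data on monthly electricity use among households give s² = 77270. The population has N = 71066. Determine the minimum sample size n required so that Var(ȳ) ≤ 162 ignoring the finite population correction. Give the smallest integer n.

477

Without fpc, n₀ = s²/D = 77270/162 = 476.9753.
Rounding up, n = 477.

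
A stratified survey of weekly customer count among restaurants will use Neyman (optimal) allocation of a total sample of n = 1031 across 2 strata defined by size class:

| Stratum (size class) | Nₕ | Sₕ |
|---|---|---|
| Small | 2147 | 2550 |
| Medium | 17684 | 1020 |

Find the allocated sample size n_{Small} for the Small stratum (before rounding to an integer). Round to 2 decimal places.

240.07

Neyman allocation: nₕ = n·NₕSₕ / Σⱼ NⱼSⱼ.
Σ NⱼSⱼ = 2147·2550 + 17684·1020 = 2.351253 × 10^7.
n_{Small} = 1031·2147·2550 / (2.351253 × 10^7) = 240.07.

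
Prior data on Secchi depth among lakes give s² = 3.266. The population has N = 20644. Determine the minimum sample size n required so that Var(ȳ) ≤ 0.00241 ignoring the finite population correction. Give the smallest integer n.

Without fpc, n₀ = s²/D = 3.266/0.00241 = 1355.1867.
Rounding up, n = 1356.

1356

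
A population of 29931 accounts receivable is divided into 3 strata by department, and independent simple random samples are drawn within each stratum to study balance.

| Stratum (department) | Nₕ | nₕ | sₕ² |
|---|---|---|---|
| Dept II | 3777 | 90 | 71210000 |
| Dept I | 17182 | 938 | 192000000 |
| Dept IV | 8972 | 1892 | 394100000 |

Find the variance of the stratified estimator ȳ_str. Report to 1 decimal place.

90839.6

Var(ȳ_str) = Σₕ Wₕ²(1 − fₕ)sₕ²/nₕ with Wₕ = Nₕ/N, N = 29931.
Dept II: Wₕ = 0.12619024; term = 0.12619024²·(1 − 0.02382844)·71210000/90 = 12299.18.
Dept I: Wₕ = 0.57405366; term = 0.57405366²·(1 − 0.05459201)·192000000/938 = 63770.913.
Dept IV: Wₕ = 0.29975611; term = 0.29975611²·(1 − 0.21087829)·394100000/1892 = 14769.486.
Sum = 90839.579.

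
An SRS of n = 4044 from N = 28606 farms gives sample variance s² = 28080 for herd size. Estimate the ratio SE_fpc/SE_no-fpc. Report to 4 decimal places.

0.9266

f = n/N = 4044/28606 = 0.14136894.
SE_no-fpc = √(s²/n) = 2.635075; SE_fpc = √((1−f)s²/n) = 2.4417223.
Ratio = √(1−f) = 0.92662347.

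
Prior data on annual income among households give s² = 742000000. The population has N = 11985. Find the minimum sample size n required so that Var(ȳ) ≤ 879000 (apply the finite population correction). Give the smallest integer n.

Without fpc, n₀ = s²/D = 742000000/879000 = 844.1411.
With fpc, (1 − n/N)·s²/n ≤ D requires n ≥ n₀/(1 + n₀/N) = 844.1411/(1 + 844.1411/11985) = 788.5977.
Rounding up, n = 789.

789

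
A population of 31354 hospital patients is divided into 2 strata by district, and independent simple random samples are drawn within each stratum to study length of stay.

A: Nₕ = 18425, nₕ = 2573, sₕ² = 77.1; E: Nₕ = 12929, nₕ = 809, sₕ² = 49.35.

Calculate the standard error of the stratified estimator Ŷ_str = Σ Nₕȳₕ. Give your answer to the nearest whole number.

4279

Var(Ŷ_str) = Σₕ Nₕ²(1 − fₕ)sₕ²/nₕ.
A: 18425²·(1 − 2573/18425)·77.1/2573 = 8.7519767 × 10^6.
E: 12929²·(1 − 809/12929)·49.35/809 = 9.558862 × 10^6.
Sum = 1.8310839 × 10^7.
SE = √(1.8310839 × 10^7) = 4279.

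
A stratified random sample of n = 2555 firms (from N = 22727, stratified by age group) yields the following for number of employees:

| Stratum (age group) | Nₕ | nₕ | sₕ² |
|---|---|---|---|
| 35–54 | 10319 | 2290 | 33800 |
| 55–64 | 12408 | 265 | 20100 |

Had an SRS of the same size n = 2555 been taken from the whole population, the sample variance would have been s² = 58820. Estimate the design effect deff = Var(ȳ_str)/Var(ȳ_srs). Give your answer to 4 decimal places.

Var(ȳ_str) = Σ Wₕ²(1−fₕ)sₕ²/nₕ with Wₕ = Nₕ/22727:
  35–54: (10319/22727)²·(1−2290/10319)·33800/2290 = 2.3675331
  55–64: (12408/22727)²·(1−265/12408)·20100/265 = 22.125533
  → Var(ȳ_str) = 24.493066.
Var(ȳ_srs) = (1 − 2555/22727)·58820/2555 = 20.433415.
deff = 24.493066 / 20.433415 = 1.1987.

1.1987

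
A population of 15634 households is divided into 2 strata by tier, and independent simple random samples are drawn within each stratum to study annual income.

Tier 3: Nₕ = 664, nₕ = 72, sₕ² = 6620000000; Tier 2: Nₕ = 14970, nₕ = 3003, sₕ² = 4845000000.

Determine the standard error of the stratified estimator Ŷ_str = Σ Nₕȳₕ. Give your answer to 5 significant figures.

1.8033 × 10^7

Var(Ŷ_str) = Σₕ Nₕ²(1 − fₕ)sₕ²/nₕ.
Tier 3: 664²·(1 − 72/664)·6620000000/72 = 3.6142258 × 10^13.
Tier 2: 14970²·(1 − 3003/14970)·4845000000/3003 = 2.8903174 × 10^14.
Sum = 3.25174 × 10^14.
SE = √(3.25174 × 10^14) = 1.8033 × 10^7.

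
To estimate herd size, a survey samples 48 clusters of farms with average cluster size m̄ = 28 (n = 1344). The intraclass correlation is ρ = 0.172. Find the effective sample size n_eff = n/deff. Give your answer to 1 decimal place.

deff = 1 + (28 − 1)·0.172 = 1 + 4.644 = 5.644.
n_eff = 1344 / 5.644 = 238.1.

238.1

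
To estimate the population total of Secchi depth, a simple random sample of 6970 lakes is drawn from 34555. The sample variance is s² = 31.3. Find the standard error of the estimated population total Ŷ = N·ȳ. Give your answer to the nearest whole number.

2069

Var(Ŷ) = N²·Var(ȳ) = N²·(1 − n/N)·s²/n.
f = 6970/34555 = 0.20170742; Var(ȳ) = 0.79829258·31.3/6970 = 0.003584872.
Var(Ŷ) = 34555² · 0.003584872 = 4.2805093 × 10^6.
SE(Ŷ) = √(4.2805093 × 10^6) = 2069.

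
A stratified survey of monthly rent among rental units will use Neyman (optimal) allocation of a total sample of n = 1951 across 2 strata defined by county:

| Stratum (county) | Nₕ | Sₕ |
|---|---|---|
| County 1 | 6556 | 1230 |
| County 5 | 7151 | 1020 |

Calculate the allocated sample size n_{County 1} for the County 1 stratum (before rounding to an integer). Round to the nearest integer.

1024

Neyman allocation: nₕ = n·NₕSₕ / Σⱼ NⱼSⱼ.
Σ NⱼSⱼ = 6556·1230 + 7151·1020 = 1.53579 × 10^7.
n_{County 1} = 1951·6556·1230 / (1.53579 × 10^7) = 1024.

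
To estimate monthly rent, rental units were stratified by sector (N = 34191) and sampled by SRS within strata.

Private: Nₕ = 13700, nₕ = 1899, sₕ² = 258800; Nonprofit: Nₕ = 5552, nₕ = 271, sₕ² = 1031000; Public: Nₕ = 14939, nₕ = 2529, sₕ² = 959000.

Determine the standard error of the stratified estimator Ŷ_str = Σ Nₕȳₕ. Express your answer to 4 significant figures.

451500

Var(Ŷ_str) = Σₕ Nₕ²(1 − fₕ)sₕ²/nₕ.
Private: 13700²·(1 − 1899/13700)·258800/1899 = 2.2033256 × 10^10.
Nonprofit: 5552²·(1 − 271/5552)·1031000/271 = 1.1154626 × 10^11.
Public: 14939²·(1 − 2529/14939)·959000/2529 = 7.0301256 × 10^10.
Sum = 2.0388077 × 10^11.
SE = √(2.0388077 × 10^11) = 451500.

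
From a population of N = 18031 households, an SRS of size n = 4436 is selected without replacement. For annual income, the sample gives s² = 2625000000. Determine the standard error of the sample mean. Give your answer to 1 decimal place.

Under SRS without replacement, Var(ȳ) = (1 − f)·s²/n with f = n/N = 4436/18031 = 0.24602074.
Var(ȳ) = (1 − 0.24602074)·2625000000/4436 = 0.75397926·591749.32 = 446166.72.
SE(ȳ) = √(446166.72) = 668.0.

668.0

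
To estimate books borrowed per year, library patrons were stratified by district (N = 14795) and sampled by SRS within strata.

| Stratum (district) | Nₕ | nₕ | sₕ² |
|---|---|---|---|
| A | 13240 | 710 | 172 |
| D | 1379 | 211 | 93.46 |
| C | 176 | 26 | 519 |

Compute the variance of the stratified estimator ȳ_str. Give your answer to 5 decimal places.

Var(ȳ_str) = Σₕ Wₕ²(1 − fₕ)sₕ²/nₕ with Wₕ = Nₕ/N, N = 14795.
A: Wₕ = 0.89489692; term = 0.89489692²·(1 − 0.05362538)·172/710 = 0.18360276.
D: Wₕ = 0.09320716; term = 0.09320716²·(1 − 0.15300943)·93.46/211 = 0.0032592711.
C: Wₕ = 0.01189591; term = 0.01189591²·(1 − 0.14772727)·519/26 = 0.0024075094.
Sum = 0.18926954.

0.18927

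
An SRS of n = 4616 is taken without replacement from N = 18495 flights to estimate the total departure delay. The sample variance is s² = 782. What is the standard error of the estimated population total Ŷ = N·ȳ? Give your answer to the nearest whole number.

6594

Var(Ŷ) = N²·Var(ȳ) = N²·(1 − n/N)·s²/n.
f = 4616/18495 = 0.24958097; Var(ȳ) = 0.75041903·782/4616 = 0.12712905.
Var(Ŷ) = 18495² · 0.12712905 = 4.3486402 × 10^7.
SE(Ŷ) = √(4.3486402 × 10^7) = 6594.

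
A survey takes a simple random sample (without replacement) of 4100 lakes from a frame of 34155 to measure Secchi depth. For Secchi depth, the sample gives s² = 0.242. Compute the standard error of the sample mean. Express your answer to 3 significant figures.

Under SRS without replacement, Var(ȳ) = (1 − f)·s²/n with f = n/N = 4100/34155 = 0.12004099.
Var(ȳ) = (1 − 0.12004099)·0.242/4100 = 0.87995901·5.902439 × 10^-5 = 5.1939044 × 10^-5.
SE(ȳ) = √(5.1939044 × 10^-5) = 0.00721.

0.00721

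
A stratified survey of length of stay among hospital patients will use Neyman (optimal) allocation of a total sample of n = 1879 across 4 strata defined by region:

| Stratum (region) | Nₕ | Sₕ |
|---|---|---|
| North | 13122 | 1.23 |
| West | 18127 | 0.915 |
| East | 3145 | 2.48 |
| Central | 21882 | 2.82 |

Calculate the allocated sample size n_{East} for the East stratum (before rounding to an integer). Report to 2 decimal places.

Neyman allocation: nₕ = n·NₕSₕ / Σⱼ NⱼSⱼ.
Σ NⱼSⱼ = 13122·1.23 + 18127·0.915 + 3145·2.48 + 21882·2.82 = 102233.1.
n_{East} = 1879·3145·2.48 / 102233.1 = 143.35.

143.35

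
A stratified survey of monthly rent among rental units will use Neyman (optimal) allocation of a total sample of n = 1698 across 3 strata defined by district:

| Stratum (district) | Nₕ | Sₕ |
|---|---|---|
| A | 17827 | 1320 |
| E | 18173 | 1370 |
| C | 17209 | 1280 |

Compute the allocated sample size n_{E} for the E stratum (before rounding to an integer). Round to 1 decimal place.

600.0

Neyman allocation: nₕ = n·NₕSₕ / Σⱼ NⱼSⱼ.
Σ NⱼSⱼ = 17827·1320 + 18173·1370 + 17209·1280 = 7.045617 × 10^7.
n_{E} = 1698·18173·1370 / (7.045617 × 10^7) = 600.0.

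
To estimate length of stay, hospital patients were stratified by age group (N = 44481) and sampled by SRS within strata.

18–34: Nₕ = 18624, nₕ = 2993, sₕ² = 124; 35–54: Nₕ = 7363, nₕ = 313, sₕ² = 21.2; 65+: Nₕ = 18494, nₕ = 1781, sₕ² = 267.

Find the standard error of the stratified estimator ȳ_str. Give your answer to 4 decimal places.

Var(ȳ_str) = Σₕ Wₕ²(1 − fₕ)sₕ²/nₕ with Wₕ = Nₕ/N, N = 44481.
18–34: Wₕ = 0.41869562; term = 0.41869562²·(1 − 0.16070662)·124/2993 = 0.0060957284.
35–54: Wₕ = 0.16553135; term = 0.16553135²·(1 − 0.04250985)·21.2/313 = 0.0017769956.
65+: Wₕ = 0.41577303; term = 0.41577303²·(1 − 0.09630150)·267/1781 = 0.023419818.
Sum = 0.031292542.
SE = √(0.031292542) = 0.1769.

0.1769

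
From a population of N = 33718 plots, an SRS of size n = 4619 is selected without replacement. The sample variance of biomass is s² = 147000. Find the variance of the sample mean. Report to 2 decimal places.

27.47

Under SRS without replacement, Var(ȳ) = (1 − f)·s²/n with f = n/N = 4619/33718 = 0.13698915.
Var(ȳ) = (1 − 0.13698915)·147000/4619 = 0.86301085·31.82507 = 27.465381.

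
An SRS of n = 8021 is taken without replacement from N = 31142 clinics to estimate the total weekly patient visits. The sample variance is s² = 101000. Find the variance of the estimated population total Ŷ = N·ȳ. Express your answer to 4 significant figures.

9.067 × 10^9

Var(Ŷ) = N²·Var(ȳ) = N²·(1 − n/N)·s²/n.
f = 8021/31142 = 0.25756213; Var(ȳ) = 0.74243787·101000/8021 = 9.3487376.
Var(Ŷ) = 31142² · 9.3487376 = 9.0666316 × 10^9.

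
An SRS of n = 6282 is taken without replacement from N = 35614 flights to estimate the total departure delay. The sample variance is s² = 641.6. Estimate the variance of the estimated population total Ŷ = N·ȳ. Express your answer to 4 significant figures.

1.067 × 10^8

Var(Ŷ) = N²·Var(ȳ) = N²·(1 − n/N)·s²/n.
f = 6282/35614 = 0.17639131; Var(ȳ) = 0.82360869·641.6/6282 = 0.084117691.
Var(Ŷ) = 35614² · 0.084117691 = 1.0669126 × 10^8.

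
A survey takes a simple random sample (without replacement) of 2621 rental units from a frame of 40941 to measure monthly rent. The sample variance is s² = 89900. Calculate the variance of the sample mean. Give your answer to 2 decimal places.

Under SRS without replacement, Var(ȳ) = (1 − f)·s²/n with f = n/N = 2621/40941 = 0.06401895.
Var(ȳ) = (1 − 0.06401895)·89900/2621 = 0.93598105·34.299886 = 32.104043.

32.10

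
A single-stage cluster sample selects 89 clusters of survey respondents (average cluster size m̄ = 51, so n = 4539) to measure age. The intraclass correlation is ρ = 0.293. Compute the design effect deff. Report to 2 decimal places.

deff = 1 + (51 − 1)·0.293 = 1 + 14.65 = 15.65.

15.65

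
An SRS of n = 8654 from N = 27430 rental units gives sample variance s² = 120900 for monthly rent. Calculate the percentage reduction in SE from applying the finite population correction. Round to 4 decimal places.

17.2651

f = n/N = 8654/27430 = 0.31549398.
SE_no-fpc = √(s²/n) = 3.7377023; SE_fpc = √((1−f)s²/n) = 3.0923834.
Ratio = √(1−f) = 0.82734879. Reduction = 100·(1 − 0.82734879) = 17.2651%.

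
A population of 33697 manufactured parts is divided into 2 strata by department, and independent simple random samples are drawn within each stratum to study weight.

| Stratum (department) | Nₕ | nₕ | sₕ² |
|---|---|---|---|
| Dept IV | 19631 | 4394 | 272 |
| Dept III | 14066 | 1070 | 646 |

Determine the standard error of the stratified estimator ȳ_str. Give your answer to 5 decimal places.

0.33690

Var(ȳ_str) = Σₕ Wₕ²(1 − fₕ)sₕ²/nₕ with Wₕ = Nₕ/N, N = 33697.
Dept IV: Wₕ = 0.58257412; term = 0.58257412²·(1 − 0.22382966)·272/4394 = 0.016306782.
Dept III: Wₕ = 0.41742588; term = 0.41742588²·(1 − 0.07606996)·646/1070 = 0.097195594.
Sum = 0.11350238.
SE = √(0.11350238) = 0.33690.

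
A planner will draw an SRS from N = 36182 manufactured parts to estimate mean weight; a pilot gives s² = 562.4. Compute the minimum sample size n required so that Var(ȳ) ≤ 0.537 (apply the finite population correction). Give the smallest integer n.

Without fpc, n₀ = s²/D = 562.4/0.537 = 1047.2998.
With fpc, (1 − n/N)·s²/n ≤ D requires n ≥ n₀/(1 + n₀/N) = 1047.2998/(1 + 1047.2998/36182) = 1017.8381.
Rounding up, n = 1018.

1018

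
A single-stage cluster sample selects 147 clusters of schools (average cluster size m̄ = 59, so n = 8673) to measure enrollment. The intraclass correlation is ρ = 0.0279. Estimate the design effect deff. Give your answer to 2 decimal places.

2.62

deff = 1 + (59 − 1)·0.0279 = 1 + 1.6182 = 2.6182.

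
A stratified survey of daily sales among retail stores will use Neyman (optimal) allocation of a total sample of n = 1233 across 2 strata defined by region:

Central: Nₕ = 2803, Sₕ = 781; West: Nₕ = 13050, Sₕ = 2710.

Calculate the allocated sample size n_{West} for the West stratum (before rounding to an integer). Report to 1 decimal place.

1161.1

Neyman allocation: nₕ = n·NₕSₕ / Σⱼ NⱼSⱼ.
Σ NⱼSⱼ = 2803·781 + 13050·2710 = 3.7554643 × 10^7.
n_{West} = 1233·13050·2710 / (3.7554643 × 10^7) = 1161.1.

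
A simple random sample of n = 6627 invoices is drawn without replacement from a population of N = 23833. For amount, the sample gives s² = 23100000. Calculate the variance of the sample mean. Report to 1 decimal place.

Under SRS without replacement, Var(ȳ) = (1 − f)·s²/n with f = n/N = 6627/23833 = 0.27805983.
Var(ȳ) = (1 − 0.27805983)·23100000/6627 = 0.72194017·3485.7402 = 2516.4958.

2516.5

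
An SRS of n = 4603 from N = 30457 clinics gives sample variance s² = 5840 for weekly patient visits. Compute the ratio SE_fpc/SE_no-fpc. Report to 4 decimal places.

0.9213

f = n/N = 4603/30457 = 0.15113110.
SE_no-fpc = √(s²/n) = 1.1263826; SE_fpc = √((1−f)s²/n) = 1.0377823.
Ratio = √(1−f) = 0.92134081.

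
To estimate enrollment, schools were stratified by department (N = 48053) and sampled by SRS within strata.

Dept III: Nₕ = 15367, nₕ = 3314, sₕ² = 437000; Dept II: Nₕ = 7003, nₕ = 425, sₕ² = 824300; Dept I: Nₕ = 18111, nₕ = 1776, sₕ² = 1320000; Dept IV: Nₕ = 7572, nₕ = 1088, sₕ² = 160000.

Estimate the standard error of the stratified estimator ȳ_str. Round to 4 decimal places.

Var(ȳ_str) = Σₕ Wₕ²(1 − fₕ)sₕ²/nₕ with Wₕ = Nₕ/N, N = 48053.
Dept III: Wₕ = 0.31979273; term = 0.31979273²·(1 − 0.21565693)·437000/3314 = 10.577235.
Dept II: Wₕ = 0.14573492; term = 0.14573492²·(1 − 0.06068828)·824300/425 = 38.693085.
Dept I: Wₕ = 0.37689634; term = 0.37689634²·(1 − 0.09806195)·1320000/1776 = 95.22512.
Dept IV: Wₕ = 0.15757601; term = 0.15757601²·(1 − 0.14368727)·160000/1088 = 3.1268258.
Sum = 147.62227.
SE = √(147.62227) = 12.1500.

12.1500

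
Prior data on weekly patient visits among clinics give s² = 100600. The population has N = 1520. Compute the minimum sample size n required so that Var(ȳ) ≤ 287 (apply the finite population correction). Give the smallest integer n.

285

Without fpc, n₀ = s²/D = 100600/287 = 350.5226.
With fpc, (1 − n/N)·s²/n ≤ D requires n ≥ n₀/(1 + n₀/N) = 350.5226/(1 + 350.5226/1520) = 284.8372.
Rounding up, n = 285.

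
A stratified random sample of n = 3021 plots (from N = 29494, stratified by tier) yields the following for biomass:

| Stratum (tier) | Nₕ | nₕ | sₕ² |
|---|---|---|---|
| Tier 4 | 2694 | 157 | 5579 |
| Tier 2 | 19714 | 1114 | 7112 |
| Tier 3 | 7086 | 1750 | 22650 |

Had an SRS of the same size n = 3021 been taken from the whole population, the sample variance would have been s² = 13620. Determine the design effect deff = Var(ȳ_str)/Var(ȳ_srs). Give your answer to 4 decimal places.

Var(ȳ_str) = Σ Wₕ²(1−fₕ)sₕ²/nₕ with Wₕ = Nₕ/29494:
  Tier 4: (2694/29494)²·(1−157/2694)·5579/157 = 0.27919486
  Tier 2: (19714/29494)²·(1−1114/19714)·7112/1114 = 2.6910818
  Tier 3: (7086/29494)²·(1−1750/7086)·22650/1750 = 0.56257415
  → Var(ȳ_str) = 3.5328508.
Var(ȳ_srs) = (1 − 3021/29494)·13620/3021 = 4.0466521.
deff = 3.5328508 / 4.0466521 = 0.8730.

0.8730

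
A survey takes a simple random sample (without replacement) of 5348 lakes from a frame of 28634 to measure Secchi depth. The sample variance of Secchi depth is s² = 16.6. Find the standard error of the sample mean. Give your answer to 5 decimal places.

Under SRS without replacement, Var(ȳ) = (1 − f)·s²/n with f = n/N = 5348/28634 = 0.18677097.
Var(ȳ) = (1 − 0.18677097)·16.6/5348 = 0.81322903·0.0031039641 = 0.0025242337.
SE(ȳ) = √(0.0025242337) = 0.05024.

0.05024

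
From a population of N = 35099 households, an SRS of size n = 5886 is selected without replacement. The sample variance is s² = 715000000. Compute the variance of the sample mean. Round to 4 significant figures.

101100

Under SRS without replacement, Var(ȳ) = (1 − f)·s²/n with f = n/N = 5886/35099 = 0.16769709.
Var(ȳ) = (1 − 0.16769709)·715000000/5886 = 0.83230291·121474.69 = 101103.73.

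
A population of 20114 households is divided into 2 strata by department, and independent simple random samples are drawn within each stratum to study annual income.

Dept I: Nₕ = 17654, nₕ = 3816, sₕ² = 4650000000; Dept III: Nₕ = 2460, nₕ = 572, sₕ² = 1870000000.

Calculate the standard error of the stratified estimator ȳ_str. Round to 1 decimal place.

Var(ȳ_str) = Σₕ Wₕ²(1 − fₕ)sₕ²/nₕ with Wₕ = Nₕ/N, N = 20114.
Dept I: Wₕ = 0.87769713; term = 0.87769713²·(1 − 0.21615498)·4650000000/3816 = 735807.39.
Dept III: Wₕ = 0.12230287; term = 0.12230287²·(1 − 0.23252033)·1870000000/572 = 37530.624.
Sum = 773338.01.
SE = √(773338.01) = 879.4.

879.4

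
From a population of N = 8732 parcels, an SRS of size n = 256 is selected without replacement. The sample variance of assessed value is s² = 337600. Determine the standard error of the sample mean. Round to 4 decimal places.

35.7783

Under SRS without replacement, Var(ȳ) = (1 − f)·s²/n with f = n/N = 256/8732 = 0.02931745.
Var(ȳ) = (1 − 0.02931745)·337600/256 = 0.97068255·1318.75 = 1280.0876.
SE(ȳ) = √(1280.0876) = 35.7783.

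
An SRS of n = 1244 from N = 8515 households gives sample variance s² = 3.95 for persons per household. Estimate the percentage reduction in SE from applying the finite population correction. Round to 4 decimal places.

7.5930

f = n/N = 1244/8515 = 0.14609513.
SE_no-fpc = √(s²/n) = 0.056349278; SE_fpc = √((1−f)s²/n) = 0.052070663.
Ratio = √(1−f) = 0.92406973. Reduction = 100·(1 − 0.92406973) = 7.5930%.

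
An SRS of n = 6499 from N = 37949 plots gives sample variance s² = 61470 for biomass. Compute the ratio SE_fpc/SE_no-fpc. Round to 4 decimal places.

0.9104

f = n/N = 6499/37949 = 0.17125616.
SE_no-fpc = √(s²/n) = 3.0754476; SE_fpc = √((1−f)s²/n) = 2.7997451.
Ratio = √(1−f) = 0.91035369.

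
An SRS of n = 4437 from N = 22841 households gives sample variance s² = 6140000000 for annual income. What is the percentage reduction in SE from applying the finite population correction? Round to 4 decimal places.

10.2368

f = n/N = 4437/22841 = 0.19425594.
SE_no-fpc = √(s²/n) = 1176.3579; SE_fpc = √((1−f)s²/n) = 1055.937.
Ratio = √(1−f) = 0.89763247. Reduction = 100·(1 − 0.89763247) = 10.2368%.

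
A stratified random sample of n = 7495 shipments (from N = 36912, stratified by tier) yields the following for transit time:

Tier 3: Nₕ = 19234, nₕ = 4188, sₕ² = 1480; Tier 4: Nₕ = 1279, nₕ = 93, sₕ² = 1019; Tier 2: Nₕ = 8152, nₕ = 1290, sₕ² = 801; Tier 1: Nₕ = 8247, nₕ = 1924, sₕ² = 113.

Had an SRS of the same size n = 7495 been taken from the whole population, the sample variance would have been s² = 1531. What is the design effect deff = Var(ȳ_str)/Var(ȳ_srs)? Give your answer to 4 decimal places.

Var(ȳ_str) = Σ Wₕ²(1−fₕ)sₕ²/nₕ with Wₕ = Nₕ/36912:
  Tier 3: (19234/36912)²·(1−4188/19234)·1480/4188 = 0.075060345
  Tier 4: (1279/36912)²·(1−93/1279)·1019/93 = 0.012198637
  Tier 2: (8152/36912)²·(1−1290/8152)·801/1290 = 0.025493093
  Tier 1: (8247/36912)²·(1−1924/8247)·113/1924 = 0.0022477986
  → Var(ȳ_str) = 0.11499987.
Var(ȳ_srs) = (1 − 7495/36912)·1531/7495 = 0.16279249.
deff = 0.11499987 / 0.16279249 = 0.7064.

0.7064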